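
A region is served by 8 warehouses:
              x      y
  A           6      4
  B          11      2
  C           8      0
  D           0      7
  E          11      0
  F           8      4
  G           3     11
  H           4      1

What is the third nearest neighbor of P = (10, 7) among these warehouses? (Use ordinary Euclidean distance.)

Since √ is increasing, it suffices to compare squared distances:
|PA|² = 16 + 9 = 25
|PB|² = 1 + 25 = 26
|PC|² = 4 + 49 = 53
|PD|² = 100 + 0 = 100
|PE|² = 1 + 49 = 50
|PF|² = 4 + 9 = 13
|PG|² = 49 + 16 = 65
|PH|² = 36 + 36 = 72
Sorted ascending: F, A, B, E, … — the third-nearest is B.

B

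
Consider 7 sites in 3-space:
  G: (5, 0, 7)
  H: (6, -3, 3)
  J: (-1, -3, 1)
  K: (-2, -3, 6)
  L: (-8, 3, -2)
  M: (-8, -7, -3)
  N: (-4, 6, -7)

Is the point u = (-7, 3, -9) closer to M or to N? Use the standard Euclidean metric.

N

Compare squared distances:
|uM|² = (-7−(-8))² + (3−(-7))² + (-9−(-3))² = 1 + 100 + 36 = 137
|uN|² = (-7−(-4))² + (3−6)² + (-9−(-7))² = 9 + 9 + 4 = 22
137 > 22, so N is closer.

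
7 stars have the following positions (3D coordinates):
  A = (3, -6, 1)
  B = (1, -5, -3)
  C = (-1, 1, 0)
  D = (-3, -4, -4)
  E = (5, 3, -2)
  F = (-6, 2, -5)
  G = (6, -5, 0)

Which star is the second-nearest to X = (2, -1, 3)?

Squared Euclidean distances:
|XA|² = (2−3)² + (-1−(-6))² + (3−1)² = 1 + 25 + 4 = 30
|XB|² = (2−1)² + (-1−(-5))² + (3−(-3))² = 1 + 16 + 36 = 53
|XC|² = (2−(-1))² + (-1−1)² + (3−0)² = 9 + 4 + 9 = 22
|XD|² = (2−(-3))² + (-1−(-4))² + (3−(-4))² = 25 + 9 + 49 = 83
|XE|² = (2−5)² + (-1−3)² + (3−(-2))² = 9 + 16 + 25 = 50
|XF|² = (2−(-6))² + (-1−2)² + (3−(-5))² = 64 + 9 + 64 = 137
|XG|² = (2−6)² + (-1−(-5))² + (3−0)² = 16 + 16 + 9 = 41
Sorted ascending: C, A, G, … — the second-nearest is A.

A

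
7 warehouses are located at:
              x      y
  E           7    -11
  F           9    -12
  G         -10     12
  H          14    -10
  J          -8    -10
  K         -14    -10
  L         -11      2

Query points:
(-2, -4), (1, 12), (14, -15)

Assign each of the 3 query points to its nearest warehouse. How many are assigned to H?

1

(-2, -4) — d² to each: E:130, F:185, G:320, H:292, J:72, K:180, L:117 → nearest is J
(1, 12) — d² to each: E:565, F:640, G:121, H:653, J:565, K:709, L:244 → nearest is G
(14, -15) — d² to each: E:65, F:34, G:1305, H:25, J:509, K:809, L:914 → nearest is H
1 of the 3 points has H as nearest.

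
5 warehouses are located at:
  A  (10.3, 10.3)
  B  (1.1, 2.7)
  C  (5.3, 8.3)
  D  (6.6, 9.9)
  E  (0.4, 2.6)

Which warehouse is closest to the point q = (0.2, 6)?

Squared Euclidean distances:
|qA|² = 102.01 + 18.49 = 120.5
|qB|² = 0.81 + 10.89 = 11.7
|qC|² = 26.01 + 5.29 = 31.3
|qD|² = 40.96 + 15.21 = 56.17
|qE|² = 0.04 + 11.56 = 11.6
Minimum is at E.

E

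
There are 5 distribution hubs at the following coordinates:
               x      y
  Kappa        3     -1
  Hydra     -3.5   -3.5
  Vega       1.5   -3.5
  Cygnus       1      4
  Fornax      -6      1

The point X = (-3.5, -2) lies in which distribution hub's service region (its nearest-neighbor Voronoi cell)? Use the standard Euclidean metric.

Compare squared distances (the ordering matches that of the actual distances):
d²(X, Kappa) = 42.25 + 1 = 43.25
d²(X, Hydra) = 0 + 2.25 = 2.25
d²(X, Vega) = 25 + 2.25 = 27.25
d²(X, Cygnus) = 20.25 + 36 = 56.25
d²(X, Fornax) = 6.25 + 9 = 15.25
Hydra is nearest.

Hydra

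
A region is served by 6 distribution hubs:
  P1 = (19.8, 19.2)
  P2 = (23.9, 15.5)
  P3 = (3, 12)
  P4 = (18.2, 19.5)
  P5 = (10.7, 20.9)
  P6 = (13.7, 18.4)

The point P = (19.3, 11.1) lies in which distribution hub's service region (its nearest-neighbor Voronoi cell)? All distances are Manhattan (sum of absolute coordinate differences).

P1

d(P,P1) = |19.3−19.8| + |11.1−19.2| = 0.5 + 8.1 = 8.6
d(P,P2) = |19.3−23.9| + |11.1−15.5| = 4.6 + 4.4 = 9
d(P,P3) = |19.3−3| + |11.1−12| = 16.3 + 0.9 = 17.2
d(P,P4) = |19.3−18.2| + |11.1−19.5| = 1.1 + 8.4 = 9.5
d(P,P5) = |19.3−10.7| + |11.1−20.9| = 8.6 + 9.8 = 18.4
d(P,P6) = |19.3−13.7| + |11.1−18.4| = 5.6 + 7.3 = 12.9
Minimum is at P1.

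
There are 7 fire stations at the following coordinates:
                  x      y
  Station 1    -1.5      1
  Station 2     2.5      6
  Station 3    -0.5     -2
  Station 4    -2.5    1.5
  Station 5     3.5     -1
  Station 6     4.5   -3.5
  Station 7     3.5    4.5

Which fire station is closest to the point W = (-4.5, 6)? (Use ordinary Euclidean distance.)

Station 4

Compare squared distances (the ordering matches that of the actual distances):
d²(W, Station 1) = (-4.5−(-1.5))² + (6−1)² = 9 + 25 = 34
d²(W, Station 2) = (-4.5−2.5)² + (6−6)² = 49 + 0 = 49
d²(W, Station 3) = (-4.5−(-0.5))² + (6−(-2))² = 16 + 64 = 80
d²(W, Station 4) = (-4.5−(-2.5))² + (6−1.5)² = 4 + 20.25 = 24.25
d²(W, Station 5) = (-4.5−3.5)² + (6−(-1))² = 64 + 49 = 113
d²(W, Station 6) = (-4.5−4.5)² + (6−(-3.5))² = 81 + 90.25 = 171.25
d²(W, Station 7) = (-4.5−3.5)² + (6−4.5)² = 64 + 2.25 = 66.25
The smallest is to Station 4, so W lies in the Voronoi region of Station 4.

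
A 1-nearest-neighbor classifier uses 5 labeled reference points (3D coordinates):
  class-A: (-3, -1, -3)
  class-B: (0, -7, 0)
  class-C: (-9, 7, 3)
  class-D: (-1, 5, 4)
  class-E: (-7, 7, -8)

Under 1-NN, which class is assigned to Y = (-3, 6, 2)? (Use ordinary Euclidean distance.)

Since √ is increasing, it suffices to compare squared distances:
d²(Y, class-A) = (-3−(-3))² + (6−(-1))² + (2−(-3))² = 0 + 49 + 25 = 74
d²(Y, class-B) = (-3−0)² + (6−(-7))² + (2−0)² = 9 + 169 + 4 = 182
d²(Y, class-C) = (-3−(-9))² + (6−7)² + (2−3)² = 36 + 1 + 1 = 38
d²(Y, class-D) = (-3−(-1))² + (6−5)² + (2−4)² = 4 + 1 + 4 = 9
d²(Y, class-E) = (-3−(-7))² + (6−7)² + (2−(-8))² = 16 + 1 + 100 = 117
class-D is nearest.

class-D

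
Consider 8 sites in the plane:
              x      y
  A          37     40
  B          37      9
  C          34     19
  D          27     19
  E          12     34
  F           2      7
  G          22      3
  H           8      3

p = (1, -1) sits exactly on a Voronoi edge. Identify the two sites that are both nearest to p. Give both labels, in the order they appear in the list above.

Squared distances from p to each site:
|pA|² = 1296 + 1681 = 2977
|pB|² = 1296 + 100 = 1396
|pC|² = 1089 + 400 = 1489
|pD|² = 676 + 400 = 1076
|pE|² = 121 + 1225 = 1346
|pF|² = 1 + 64 = 65
|pG|² = 441 + 16 = 457
|pH|² = 49 + 16 = 65
p is equidistant from F and H (both at squared distance 65), and every other site is strictly farther — so p lies on the F–H Voronoi edge.

F and H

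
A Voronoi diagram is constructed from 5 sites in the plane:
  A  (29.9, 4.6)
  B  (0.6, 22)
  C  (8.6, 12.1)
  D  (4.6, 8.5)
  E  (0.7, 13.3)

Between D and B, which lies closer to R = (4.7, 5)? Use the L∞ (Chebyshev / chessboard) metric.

D

d(R,D) = max(0.1, 3.5) = 3.5
d(R,B) = max(4.1, 17) = 17
3.5 < 17, so D is closer.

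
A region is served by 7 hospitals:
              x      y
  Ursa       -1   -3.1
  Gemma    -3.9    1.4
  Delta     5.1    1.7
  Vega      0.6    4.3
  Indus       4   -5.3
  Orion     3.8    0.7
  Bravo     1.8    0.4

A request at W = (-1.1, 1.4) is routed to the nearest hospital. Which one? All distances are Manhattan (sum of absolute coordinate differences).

Gemma

d(W, Ursa) = |-1.1−(-1)| + |1.4−(-3.1)| = 0.1 + 4.5 = 4.6
d(W, Gemma) = |-1.1−(-3.9)| + |1.4−1.4| = 2.8 + 0 = 2.8
d(W, Delta) = |-1.1−5.1| + |1.4−1.7| = 6.2 + 0.3 = 6.5
d(W, Vega) = |-1.1−0.6| + |1.4−4.3| = 1.7 + 2.9 = 4.6
d(W, Indus) = |-1.1−4| + |1.4−(-5.3)| = 5.1 + 6.7 = 11.8
d(W, Orion) = |-1.1−3.8| + |1.4−0.7| = 4.9 + 0.7 = 5.6
d(W, Bravo) = |-1.1−1.8| + |1.4−0.4| = 2.9 + 1 = 3.9
Minimum is at Gemma.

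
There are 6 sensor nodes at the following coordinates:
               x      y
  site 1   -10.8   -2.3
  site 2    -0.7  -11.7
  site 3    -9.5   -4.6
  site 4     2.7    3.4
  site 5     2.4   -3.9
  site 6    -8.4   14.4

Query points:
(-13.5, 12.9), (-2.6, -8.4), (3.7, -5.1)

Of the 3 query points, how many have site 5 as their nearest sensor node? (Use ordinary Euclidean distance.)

(-13.5, 12.9) — d² to each: site 1:238.33, site 2:769, site 3:322.25, site 4:352.69, site 5:535.05, site 6:28.26 → nearest is site 6
(-2.6, -8.4) — d² to each: site 1:104.45, site 2:14.5, site 3:62.05, site 4:167.33, site 5:45.25, site 6:553.48 → nearest is site 2
(3.7, -5.1) — d² to each: site 1:218.09, site 2:62.92, site 3:174.49, site 4:73.25, site 5:3.13, site 6:526.66 → nearest is site 5
1 of the 3 points has site 5 as nearest.

1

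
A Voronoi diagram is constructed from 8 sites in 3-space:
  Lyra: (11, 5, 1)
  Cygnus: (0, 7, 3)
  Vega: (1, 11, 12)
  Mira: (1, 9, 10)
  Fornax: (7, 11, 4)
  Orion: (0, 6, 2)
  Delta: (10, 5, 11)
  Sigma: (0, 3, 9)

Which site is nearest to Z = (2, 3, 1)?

Orion

Since √ is increasing, it suffices to compare squared distances:
d²(Z, Lyra) = 81 + 4 + 0 = 85
d²(Z, Cygnus) = 4 + 16 + 4 = 24
d²(Z, Vega) = 1 + 64 + 121 = 186
d²(Z, Mira) = 1 + 36 + 81 = 118
d²(Z, Fornax) = 25 + 64 + 9 = 98
d²(Z, Orion) = 4 + 9 + 1 = 14
d²(Z, Delta) = 64 + 4 + 100 = 168
d²(Z, Sigma) = 4 + 0 + 64 = 68
Orion is nearest.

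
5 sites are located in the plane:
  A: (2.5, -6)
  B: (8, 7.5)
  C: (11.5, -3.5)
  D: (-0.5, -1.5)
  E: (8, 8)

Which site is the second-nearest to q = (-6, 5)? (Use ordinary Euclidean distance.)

Squared Euclidean distances:
|qA|² = (-6−2.5)² + (5−(-6))² = 72.25 + 121 = 193.25
|qB|² = (-6−8)² + (5−7.5)² = 196 + 6.25 = 202.25
|qC|² = (-6−11.5)² + (5−(-3.5))² = 306.25 + 72.25 = 378.5
|qD|² = (-6−(-0.5))² + (5−(-1.5))² = 30.25 + 42.25 = 72.5
|qE|² = (-6−8)² + (5−8)² = 196 + 9 = 205
Sorted ascending: D, A, B, … — the second-nearest is A.

A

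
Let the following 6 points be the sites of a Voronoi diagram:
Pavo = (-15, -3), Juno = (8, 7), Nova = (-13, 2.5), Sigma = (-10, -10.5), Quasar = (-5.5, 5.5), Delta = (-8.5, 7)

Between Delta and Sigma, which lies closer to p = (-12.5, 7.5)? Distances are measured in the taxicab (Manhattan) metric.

d(p, Delta) = |-12.5−(-8.5)| + |7.5−7| = 4 + 0.5 = 4.5
d(p, Sigma) = |-12.5−(-10)| + |7.5−(-10.5)| = 2.5 + 18 = 20.5
4.5 < 20.5, so Delta is closer.

Delta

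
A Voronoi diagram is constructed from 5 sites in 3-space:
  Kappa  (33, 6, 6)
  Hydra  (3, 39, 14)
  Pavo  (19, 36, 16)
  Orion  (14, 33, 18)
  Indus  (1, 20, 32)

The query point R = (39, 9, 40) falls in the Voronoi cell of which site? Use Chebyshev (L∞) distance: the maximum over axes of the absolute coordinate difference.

Orion

d(R, Kappa) = max(6, 3, 34) = 34
d(R, Hydra) = max(36, 30, 26) = 36
d(R, Pavo) = max(20, 27, 24) = 27
d(R, Orion) = max(25, 24, 22) = 25
d(R, Indus) = max(38, 11, 8) = 38
Orion is nearest.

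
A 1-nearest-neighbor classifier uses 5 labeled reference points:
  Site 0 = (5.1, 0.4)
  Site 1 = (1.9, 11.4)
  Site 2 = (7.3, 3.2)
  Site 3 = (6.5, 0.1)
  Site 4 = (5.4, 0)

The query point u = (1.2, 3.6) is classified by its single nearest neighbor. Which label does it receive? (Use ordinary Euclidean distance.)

Since √ is increasing, it suffices to compare squared distances:
d²(u, Site 0) = (1.2−5.1)² + (3.6−0.4)² = 15.21 + 10.24 = 25.45
d²(u, Site 1) = (1.2−1.9)² + (3.6−11.4)² = 0.49 + 60.84 = 61.33
d²(u, Site 2) = (1.2−7.3)² + (3.6−3.2)² = 37.21 + 0.16 = 37.37
d²(u, Site 3) = (1.2−6.5)² + (3.6−0.1)² = 28.09 + 12.25 = 40.34
d²(u, Site 4) = (1.2−5.4)² + (3.6−0)² = 17.64 + 12.96 = 30.6
Site 0 is nearest.

Site 0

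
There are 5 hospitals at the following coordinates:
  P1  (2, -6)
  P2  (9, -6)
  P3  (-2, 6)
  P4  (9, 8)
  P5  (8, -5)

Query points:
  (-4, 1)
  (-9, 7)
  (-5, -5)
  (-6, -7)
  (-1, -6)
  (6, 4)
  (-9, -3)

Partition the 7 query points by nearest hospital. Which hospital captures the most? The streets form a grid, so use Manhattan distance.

P1

(-4, 1) — d to each: P1:13, P2:20, P3:7, P4:20, P5:18 → nearest is P3
(-9, 7) — d to each: P1:24, P2:31, P3:8, P4:19, P5:29 → nearest is P3
(-5, -5) — d to each: P1:8, P2:15, P3:14, P4:27, P5:13 → nearest is P1
(-6, -7) — d to each: P1:9, P2:16, P3:17, P4:30, P5:16 → nearest is P1
(-1, -6) — d to each: P1:3, P2:10, P3:13, P4:24, P5:10 → nearest is P1
(6, 4) — d to each: P1:14, P2:13, P3:10, P4:7, P5:11 → nearest is P4
(-9, -3) — d to each: P1:14, P2:21, P3:16, P4:29, P5:19 → nearest is P1
Tally — P1:4, P3:2, P4:1. P1 captures the most (4).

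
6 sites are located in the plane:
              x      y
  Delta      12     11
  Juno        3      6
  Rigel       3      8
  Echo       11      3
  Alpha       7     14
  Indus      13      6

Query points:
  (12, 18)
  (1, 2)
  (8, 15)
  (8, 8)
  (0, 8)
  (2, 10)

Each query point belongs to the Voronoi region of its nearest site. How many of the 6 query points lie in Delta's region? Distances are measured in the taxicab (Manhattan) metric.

(12, 18) — d to each: Delta:7, Juno:21, Rigel:19, Echo:16, Alpha:9, Indus:13 → nearest is Delta
(1, 2) — d to each: Delta:20, Juno:6, Rigel:8, Echo:11, Alpha:18, Indus:16 → nearest is Juno
(8, 15) — d to each: Delta:8, Juno:14, Rigel:12, Echo:15, Alpha:2, Indus:14 → nearest is Alpha
(8, 8) — d to each: Delta:7, Juno:7, Rigel:5, Echo:8, Alpha:7, Indus:7 → nearest is Rigel
(0, 8) — d to each: Delta:15, Juno:5, Rigel:3, Echo:16, Alpha:13, Indus:15 → nearest is Rigel
(2, 10) — d to each: Delta:11, Juno:5, Rigel:3, Echo:16, Alpha:9, Indus:15 → nearest is Rigel
1 of the 6 points has Delta as nearest.

1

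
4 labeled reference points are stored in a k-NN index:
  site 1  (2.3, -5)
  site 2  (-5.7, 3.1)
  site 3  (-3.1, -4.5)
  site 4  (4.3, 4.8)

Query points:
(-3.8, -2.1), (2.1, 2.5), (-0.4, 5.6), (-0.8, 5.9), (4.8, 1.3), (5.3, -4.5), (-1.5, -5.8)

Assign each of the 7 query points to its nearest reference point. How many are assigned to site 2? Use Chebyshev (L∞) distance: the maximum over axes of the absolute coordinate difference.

1

(-3.8, -2.1) — d to each: site 1:6.1, site 2:5.2, site 3:2.4, site 4:8.1 → nearest is site 3
(2.1, 2.5) — d to each: site 1:7.5, site 2:7.8, site 3:7, site 4:2.3 → nearest is site 4
(-0.4, 5.6) — d to each: site 1:10.6, site 2:5.3, site 3:10.1, site 4:4.7 → nearest is site 4
(-0.8, 5.9) — d to each: site 1:10.9, site 2:4.9, site 3:10.4, site 4:5.1 → nearest is site 2
(4.8, 1.3) — d to each: site 1:6.3, site 2:10.5, site 3:7.9, site 4:3.5 → nearest is site 4
(5.3, -4.5) — d to each: site 1:3, site 2:11, site 3:8.4, site 4:9.3 → nearest is site 1
(-1.5, -5.8) — d to each: site 1:3.8, site 2:8.9, site 3:1.6, site 4:10.6 → nearest is site 3
1 of the 7 points has site 2 as nearest.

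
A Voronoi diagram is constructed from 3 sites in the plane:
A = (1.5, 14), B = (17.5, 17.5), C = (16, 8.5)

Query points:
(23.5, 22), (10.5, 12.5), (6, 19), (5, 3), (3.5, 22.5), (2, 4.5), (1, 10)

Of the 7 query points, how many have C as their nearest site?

(23.5, 22) — d² to each: A:548, B:56.25, C:238.5 → nearest is B
(10.5, 12.5) — d² to each: A:83.25, B:74, C:46.25 → nearest is C
(6, 19) — d² to each: A:45.25, B:134.5, C:210.25 → nearest is A
(5, 3) — d² to each: A:133.25, B:366.5, C:151.25 → nearest is A
(3.5, 22.5) — d² to each: A:76.25, B:221, C:352.25 → nearest is A
(2, 4.5) — d² to each: A:90.5, B:409.25, C:212 → nearest is A
(1, 10) — d² to each: A:16.25, B:328.5, C:227.25 → nearest is A
1 of the 7 points has C as nearest.

1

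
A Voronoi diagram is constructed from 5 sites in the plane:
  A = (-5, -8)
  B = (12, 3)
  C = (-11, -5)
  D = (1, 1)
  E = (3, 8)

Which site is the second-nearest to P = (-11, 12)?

Compare squared distances (the ordering matches that of the actual distances):
|PA|² = 36 + 400 = 436
|PB|² = 529 + 81 = 610
|PC|² = 0 + 289 = 289
|PD|² = 144 + 121 = 265
|PE|² = 196 + 16 = 212
Sorted ascending: E, D, C, … — the second-nearest is D.

D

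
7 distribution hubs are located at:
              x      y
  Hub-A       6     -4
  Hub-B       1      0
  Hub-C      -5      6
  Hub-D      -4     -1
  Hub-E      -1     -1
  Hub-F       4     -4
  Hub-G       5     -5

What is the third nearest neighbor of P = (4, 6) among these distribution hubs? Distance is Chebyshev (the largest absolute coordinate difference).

d(P, Hub-A) = max(2, 10) = 10
d(P, Hub-B) = max(3, 6) = 6
d(P, Hub-C) = max(9, 0) = 9
d(P, Hub-D) = max(8, 7) = 8
d(P, Hub-E) = max(5, 7) = 7
d(P, Hub-F) = max(0, 10) = 10
d(P, Hub-G) = max(1, 11) = 11
Sorted ascending: Hub-B, Hub-E, Hub-D, Hub-C, … — the third-nearest is Hub-D.

Hub-D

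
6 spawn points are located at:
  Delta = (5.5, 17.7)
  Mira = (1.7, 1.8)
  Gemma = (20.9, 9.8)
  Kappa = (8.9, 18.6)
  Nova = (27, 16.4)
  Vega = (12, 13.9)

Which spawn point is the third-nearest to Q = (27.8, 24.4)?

Vega

Compare squared distances (the ordering matches that of the actual distances):
d²(Q, Delta) = 497.29 + 44.89 = 542.18
d²(Q, Mira) = 681.21 + 510.76 = 1191.97
d²(Q, Gemma) = 47.61 + 213.16 = 260.77
d²(Q, Kappa) = 357.21 + 33.64 = 390.85
d²(Q, Nova) = 0.64 + 64 = 64.64
d²(Q, Vega) = 249.64 + 110.25 = 359.89
Sorted ascending: Nova, Gemma, Vega, Kappa, … — the third-nearest is Vega.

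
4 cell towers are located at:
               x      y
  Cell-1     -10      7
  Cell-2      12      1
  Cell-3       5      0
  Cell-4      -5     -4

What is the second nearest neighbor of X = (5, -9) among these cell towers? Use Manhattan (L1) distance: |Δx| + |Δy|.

Cell-4

d(X, Cell-1) = |5−(-10)| + |-9−7| = 15 + 16 = 31
d(X, Cell-2) = |5−12| + |-9−1| = 7 + 10 = 17
d(X, Cell-3) = |5−5| + |-9−0| = 0 + 9 = 9
d(X, Cell-4) = |5−(-5)| + |-9−(-4)| = 10 + 5 = 15
Sorted ascending: Cell-3, Cell-4, Cell-2, … — the second-nearest is Cell-4.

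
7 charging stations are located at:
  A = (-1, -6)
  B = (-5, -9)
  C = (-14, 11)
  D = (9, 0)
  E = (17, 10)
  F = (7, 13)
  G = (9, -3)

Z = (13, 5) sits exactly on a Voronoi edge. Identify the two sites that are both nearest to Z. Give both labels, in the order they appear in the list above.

Squared distances from Z to each site:
|ZA|² = (13−(-1))² + (5−(-6))² = 196 + 121 = 317
|ZB|² = (13−(-5))² + (5−(-9))² = 324 + 196 = 520
|ZC|² = (13−(-14))² + (5−11)² = 729 + 36 = 765
|ZD|² = (13−9)² + (5−0)² = 16 + 25 = 41
|ZE|² = (13−17)² + (5−10)² = 16 + 25 = 41
|ZF|² = (13−7)² + (5−13)² = 36 + 64 = 100
|ZG|² = (13−9)² + (5−(-3))² = 16 + 64 = 80
Z is equidistant from D and E (both at squared distance 41), and every other site is strictly farther — so Z lies on the D–E Voronoi edge.

D and E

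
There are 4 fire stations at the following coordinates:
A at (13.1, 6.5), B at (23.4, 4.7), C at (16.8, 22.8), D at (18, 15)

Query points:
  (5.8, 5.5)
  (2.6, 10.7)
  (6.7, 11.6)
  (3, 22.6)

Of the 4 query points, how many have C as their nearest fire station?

1

(5.8, 5.5) — d² to each: A:54.29, B:310.4, C:420.29, D:239.09 → nearest is A
(2.6, 10.7) — d² to each: A:127.89, B:468.64, C:348.05, D:255.65 → nearest is A
(6.7, 11.6) — d² to each: A:66.97, B:326.5, C:227.45, D:139.25 → nearest is A
(3, 22.6) — d² to each: A:361.22, B:736.57, C:190.48, D:282.76 → nearest is C
1 of the 4 points has C as nearest.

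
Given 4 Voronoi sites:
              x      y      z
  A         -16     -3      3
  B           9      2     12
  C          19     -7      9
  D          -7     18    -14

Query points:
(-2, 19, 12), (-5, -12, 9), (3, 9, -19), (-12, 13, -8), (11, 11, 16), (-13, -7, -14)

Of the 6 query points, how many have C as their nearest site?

0

(-2, 19, 12) — d² to each: A:761, B:410, C:1126, D:702 → nearest is B
(-5, -12, 9) — d² to each: A:238, B:401, C:601, D:1433 → nearest is A
(3, 9, -19) — d² to each: A:989, B:1046, C:1296, D:206 → nearest is D
(-12, 13, -8) — d² to each: A:393, B:962, C:1650, D:86 → nearest is D
(11, 11, 16) — d² to each: A:1094, B:101, C:437, D:1273 → nearest is B
(-13, -7, -14) — d² to each: A:314, B:1241, C:1553, D:661 → nearest is A
0 of the 6 points have C as nearest.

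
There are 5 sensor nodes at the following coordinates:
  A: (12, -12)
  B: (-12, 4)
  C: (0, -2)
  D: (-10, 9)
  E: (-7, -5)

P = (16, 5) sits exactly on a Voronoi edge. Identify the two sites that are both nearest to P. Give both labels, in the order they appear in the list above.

Squared distances from P to each site:
|PA|² = (16−12)² + (5−(-12))² = 16 + 289 = 305
|PB|² = (16−(-12))² + (5−4)² = 784 + 1 = 785
|PC|² = (16−0)² + (5−(-2))² = 256 + 49 = 305
|PD|² = (16−(-10))² + (5−9)² = 676 + 16 = 692
|PE|² = (16−(-7))² + (5−(-5))² = 529 + 100 = 629
P is equidistant from A and C (both at squared distance 305), and every other site is strictly farther — so P lies on the A–C Voronoi edge.

A and C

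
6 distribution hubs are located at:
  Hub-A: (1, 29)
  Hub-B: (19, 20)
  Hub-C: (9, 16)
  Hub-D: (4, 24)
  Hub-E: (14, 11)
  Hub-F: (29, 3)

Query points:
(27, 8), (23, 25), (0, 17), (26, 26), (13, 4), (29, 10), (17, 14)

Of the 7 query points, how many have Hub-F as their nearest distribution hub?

2

(27, 8) — d² to each: Hub-A:1117, Hub-B:208, Hub-C:388, Hub-D:785, Hub-E:178, Hub-F:29 → nearest is Hub-F
(23, 25) — d² to each: Hub-A:500, Hub-B:41, Hub-C:277, Hub-D:362, Hub-E:277, Hub-F:520 → nearest is Hub-B
(0, 17) — d² to each: Hub-A:145, Hub-B:370, Hub-C:82, Hub-D:65, Hub-E:232, Hub-F:1037 → nearest is Hub-D
(26, 26) — d² to each: Hub-A:634, Hub-B:85, Hub-C:389, Hub-D:488, Hub-E:369, Hub-F:538 → nearest is Hub-B
(13, 4) — d² to each: Hub-A:769, Hub-B:292, Hub-C:160, Hub-D:481, Hub-E:50, Hub-F:257 → nearest is Hub-E
(29, 10) — d² to each: Hub-A:1145, Hub-B:200, Hub-C:436, Hub-D:821, Hub-E:226, Hub-F:49 → nearest is Hub-F
(17, 14) — d² to each: Hub-A:481, Hub-B:40, Hub-C:68, Hub-D:269, Hub-E:18, Hub-F:265 → nearest is Hub-E
2 of the 7 points have Hub-F as nearest.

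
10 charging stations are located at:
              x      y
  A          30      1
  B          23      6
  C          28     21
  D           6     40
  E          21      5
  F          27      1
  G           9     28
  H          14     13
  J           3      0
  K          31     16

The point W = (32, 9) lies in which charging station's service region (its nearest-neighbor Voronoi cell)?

K

Since √ is increasing, it suffices to compare squared distances:
|WA|² = (32−30)² + (9−1)² = 4 + 64 = 68
|WB|² = (32−23)² + (9−6)² = 81 + 9 = 90
|WC|² = (32−28)² + (9−21)² = 16 + 144 = 160
|WD|² = (32−6)² + (9−40)² = 676 + 961 = 1637
|WE|² = (32−21)² + (9−5)² = 121 + 16 = 137
|WF|² = (32−27)² + (9−1)² = 25 + 64 = 89
|WG|² = (32−9)² + (9−28)² = 529 + 361 = 890
|WH|² = (32−14)² + (9−13)² = 324 + 16 = 340
|WJ|² = (32−3)² + (9−0)² = 841 + 81 = 922
|WK|² = (32−31)² + (9−16)² = 1 + 49 = 50
K is nearest.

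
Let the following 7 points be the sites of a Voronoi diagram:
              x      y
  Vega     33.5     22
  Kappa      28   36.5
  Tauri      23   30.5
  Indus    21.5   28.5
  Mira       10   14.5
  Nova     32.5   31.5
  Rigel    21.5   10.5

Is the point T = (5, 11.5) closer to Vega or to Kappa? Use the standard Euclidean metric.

Vega

Compare squared distances:
d²(T, Vega) = (5−33.5)² + (11.5−22)² = 812.25 + 110.25 = 922.5
d²(T, Kappa) = (5−28)² + (11.5−36.5)² = 529 + 625 = 1154
922.5 < 1154, so Vega is closer.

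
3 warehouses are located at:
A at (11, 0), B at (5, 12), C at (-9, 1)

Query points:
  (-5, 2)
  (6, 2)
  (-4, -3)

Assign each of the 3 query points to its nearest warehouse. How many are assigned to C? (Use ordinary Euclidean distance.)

(-5, 2) — d² to each: A:260, B:200, C:17 → nearest is C
(6, 2) — d² to each: A:29, B:101, C:226 → nearest is A
(-4, -3) — d² to each: A:234, B:306, C:41 → nearest is C
2 of the 3 points have C as nearest.

2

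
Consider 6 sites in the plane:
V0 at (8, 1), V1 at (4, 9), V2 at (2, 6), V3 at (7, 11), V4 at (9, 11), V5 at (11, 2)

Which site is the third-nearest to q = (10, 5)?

V4

Since √ is increasing, it suffices to compare squared distances:
|qV0|² = 4 + 16 = 20
|qV1|² = 36 + 16 = 52
|qV2|² = 64 + 1 = 65
|qV3|² = 9 + 36 = 45
|qV4|² = 1 + 36 = 37
|qV5|² = 1 + 9 = 10
Sorted ascending: V5, V0, V4, V3, … — the third-nearest is V4.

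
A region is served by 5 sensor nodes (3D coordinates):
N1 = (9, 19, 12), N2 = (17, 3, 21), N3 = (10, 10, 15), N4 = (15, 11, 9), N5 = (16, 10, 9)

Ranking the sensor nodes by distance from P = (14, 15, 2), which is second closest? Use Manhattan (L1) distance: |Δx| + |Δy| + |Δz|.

d(P,N1) = |14−9| + |15−19| + |2−12| = 5 + 4 + 10 = 19
d(P,N2) = |14−17| + |15−3| + |2−21| = 3 + 12 + 19 = 34
d(P,N3) = |14−10| + |15−10| + |2−15| = 4 + 5 + 13 = 22
d(P,N4) = |14−15| + |15−11| + |2−9| = 1 + 4 + 7 = 12
d(P,N5) = |14−16| + |15−10| + |2−9| = 2 + 5 + 7 = 14
Sorted ascending: N4, N5, N1, … — the second-nearest is N5.

N5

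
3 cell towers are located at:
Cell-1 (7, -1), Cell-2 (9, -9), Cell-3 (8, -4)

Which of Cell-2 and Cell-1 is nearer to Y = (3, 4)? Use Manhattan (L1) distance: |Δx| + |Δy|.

Cell-1

d(Y, Cell-2) = |3−9| + |4−(-9)| = 6 + 13 = 19
d(Y, Cell-1) = |3−7| + |4−(-1)| = 4 + 5 = 9
19 > 9, so Cell-1 is closer.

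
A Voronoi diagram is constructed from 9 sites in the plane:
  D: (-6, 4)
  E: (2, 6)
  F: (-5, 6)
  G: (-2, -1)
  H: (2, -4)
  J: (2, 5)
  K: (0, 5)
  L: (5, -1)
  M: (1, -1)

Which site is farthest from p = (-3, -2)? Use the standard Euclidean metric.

Squared Euclidean distances:
|pD|² = (-3−(-6))² + (-2−4)² = 9 + 36 = 45
|pE|² = (-3−2)² + (-2−6)² = 25 + 64 = 89
|pF|² = (-3−(-5))² + (-2−6)² = 4 + 64 = 68
|pG|² = (-3−(-2))² + (-2−(-1))² = 1 + 1 = 2
|pH|² = (-3−2)² + (-2−(-4))² = 25 + 4 = 29
|pJ|² = (-3−2)² + (-2−5)² = 25 + 49 = 74
|pK|² = (-3−0)² + (-2−5)² = 9 + 49 = 58
|pL|² = (-3−5)² + (-2−(-1))² = 64 + 1 = 65
|pM|² = (-3−1)² + (-2−(-1))² = 16 + 1 = 17
The largest is to E.

E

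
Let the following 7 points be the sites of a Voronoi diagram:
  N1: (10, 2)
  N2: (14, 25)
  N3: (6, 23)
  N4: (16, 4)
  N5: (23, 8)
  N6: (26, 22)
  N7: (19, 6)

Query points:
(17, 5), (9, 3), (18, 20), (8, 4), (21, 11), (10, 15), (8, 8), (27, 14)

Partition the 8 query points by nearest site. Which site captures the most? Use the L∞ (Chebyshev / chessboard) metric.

N1

(17, 5) — d to each: N1:7, N2:20, N3:18, N4:1, N5:6, N6:17, N7:2 → nearest is N4
(9, 3) — d to each: N1:1, N2:22, N3:20, N4:7, N5:14, N6:19, N7:10 → nearest is N1
(18, 20) — d to each: N1:18, N2:5, N3:12, N4:16, N5:12, N6:8, N7:14 → nearest is N2
(8, 4) — d to each: N1:2, N2:21, N3:19, N4:8, N5:15, N6:18, N7:11 → nearest is N1
(21, 11) — d to each: N1:11, N2:14, N3:15, N4:7, N5:3, N6:11, N7:5 → nearest is N5
(10, 15) — d to each: N1:13, N2:10, N3:8, N4:11, N5:13, N6:16, N7:9 → nearest is N3
(8, 8) — d to each: N1:6, N2:17, N3:15, N4:8, N5:15, N6:18, N7:11 → nearest is N1
(27, 14) — d to each: N1:17, N2:13, N3:21, N4:11, N5:6, N6:8, N7:8 → nearest is N5
Tally — N1:3, N2:1, N3:1, N4:1, N5:2. N1 captures the most (3).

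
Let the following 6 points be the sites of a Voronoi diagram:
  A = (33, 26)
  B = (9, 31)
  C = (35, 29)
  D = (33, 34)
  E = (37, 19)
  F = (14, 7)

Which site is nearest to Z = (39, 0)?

Compare squared distances (the ordering matches that of the actual distances):
|ZA|² = (39−33)² + (0−26)² = 36 + 676 = 712
|ZB|² = (39−9)² + (0−31)² = 900 + 961 = 1861
|ZC|² = (39−35)² + (0−29)² = 16 + 841 = 857
|ZD|² = (39−33)² + (0−34)² = 36 + 1156 = 1192
|ZE|² = (39−37)² + (0−19)² = 4 + 361 = 365
|ZF|² = (39−14)² + (0−7)² = 625 + 49 = 674
The smallest is to E, so Z lies in the Voronoi region of E.

E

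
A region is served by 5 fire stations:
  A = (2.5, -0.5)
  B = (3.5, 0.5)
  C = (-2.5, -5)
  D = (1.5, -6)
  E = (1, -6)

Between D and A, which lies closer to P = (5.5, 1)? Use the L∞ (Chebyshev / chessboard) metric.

A

d(P,D) = max(4, 7) = 7
d(P,A) = max(3, 1.5) = 3
7 > 3, so A is closer.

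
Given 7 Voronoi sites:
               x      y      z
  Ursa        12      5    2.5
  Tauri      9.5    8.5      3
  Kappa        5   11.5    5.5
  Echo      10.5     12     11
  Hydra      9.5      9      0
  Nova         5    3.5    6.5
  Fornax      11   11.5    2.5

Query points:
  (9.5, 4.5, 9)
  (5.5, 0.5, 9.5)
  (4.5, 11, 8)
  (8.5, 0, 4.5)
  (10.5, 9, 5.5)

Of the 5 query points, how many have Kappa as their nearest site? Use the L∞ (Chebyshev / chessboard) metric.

1

(9.5, 4.5, 9) — d to each: Ursa:6.5, Tauri:6, Kappa:7, Echo:7.5, Hydra:9, Nova:4.5, Fornax:7 → nearest is Nova
(5.5, 0.5, 9.5) — d to each: Ursa:7, Tauri:8, Kappa:11, Echo:11.5, Hydra:9.5, Nova:3, Fornax:11 → nearest is Nova
(4.5, 11, 8) — d to each: Ursa:7.5, Tauri:5, Kappa:2.5, Echo:6, Hydra:8, Nova:7.5, Fornax:6.5 → nearest is Kappa
(8.5, 0, 4.5) — d to each: Ursa:5, Tauri:8.5, Kappa:11.5, Echo:12, Hydra:9, Nova:3.5, Fornax:11.5 → nearest is Nova
(10.5, 9, 5.5) — d to each: Ursa:4, Tauri:2.5, Kappa:5.5, Echo:5.5, Hydra:5.5, Nova:5.5, Fornax:3 → nearest is Tauri
1 of the 5 points has Kappa as nearest.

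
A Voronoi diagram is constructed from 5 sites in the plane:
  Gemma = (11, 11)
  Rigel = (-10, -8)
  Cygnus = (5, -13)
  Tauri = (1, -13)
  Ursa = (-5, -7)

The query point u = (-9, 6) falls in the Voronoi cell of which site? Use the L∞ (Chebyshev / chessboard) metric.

d(u, Gemma) = max(20, 5) = 20
d(u, Rigel) = max(1, 14) = 14
d(u, Cygnus) = max(14, 19) = 19
d(u, Tauri) = max(10, 19) = 19
d(u, Ursa) = max(4, 13) = 13
The smallest is to Ursa, so u lies in the Voronoi region of Ursa.

Ursa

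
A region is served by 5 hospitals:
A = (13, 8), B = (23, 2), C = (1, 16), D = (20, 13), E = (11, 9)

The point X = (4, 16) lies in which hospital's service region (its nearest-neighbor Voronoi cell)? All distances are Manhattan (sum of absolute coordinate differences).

d(X,A) = |4−13| + |16−8| = 9 + 8 = 17
d(X,B) = |4−23| + |16−2| = 19 + 14 = 33
d(X,C) = |4−1| + |16−16| = 3 + 0 = 3
d(X,D) = |4−20| + |16−13| = 16 + 3 = 19
d(X,E) = |4−11| + |16−9| = 7 + 7 = 14
Minimum is at C.

C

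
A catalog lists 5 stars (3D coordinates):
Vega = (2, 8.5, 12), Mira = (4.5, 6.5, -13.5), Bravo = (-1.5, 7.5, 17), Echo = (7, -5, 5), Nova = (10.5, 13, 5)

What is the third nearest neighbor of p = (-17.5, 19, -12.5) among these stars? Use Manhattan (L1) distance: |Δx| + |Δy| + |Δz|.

d(p, Vega) = 19.5 + 10.5 + 24.5 = 54.5
d(p, Mira) = 22 + 12.5 + 1 = 35.5
d(p, Bravo) = 16 + 11.5 + 29.5 = 57
d(p, Echo) = 24.5 + 24 + 17.5 = 66
d(p, Nova) = 28 + 6 + 17.5 = 51.5
Sorted ascending: Mira, Nova, Vega, Bravo, … — the third-nearest is Vega.

Vega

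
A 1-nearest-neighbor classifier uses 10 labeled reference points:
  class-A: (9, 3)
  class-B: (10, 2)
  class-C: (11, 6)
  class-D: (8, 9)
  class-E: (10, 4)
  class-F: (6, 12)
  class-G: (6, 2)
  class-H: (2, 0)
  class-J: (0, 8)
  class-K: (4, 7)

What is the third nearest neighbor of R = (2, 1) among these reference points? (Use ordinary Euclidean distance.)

Since √ is increasing, it suffices to compare squared distances:
d²(R, class-A) = (2−9)² + (1−3)² = 49 + 4 = 53
d²(R, class-B) = (2−10)² + (1−2)² = 64 + 1 = 65
d²(R, class-C) = (2−11)² + (1−6)² = 81 + 25 = 106
d²(R, class-D) = (2−8)² + (1−9)² = 36 + 64 = 100
d²(R, class-E) = (2−10)² + (1−4)² = 64 + 9 = 73
d²(R, class-F) = (2−6)² + (1−12)² = 16 + 121 = 137
d²(R, class-G) = (2−6)² + (1−2)² = 16 + 1 = 17
d²(R, class-H) = (2−2)² + (1−0)² = 0 + 1 = 1
d²(R, class-J) = (2−0)² + (1−8)² = 4 + 49 = 53
d²(R, class-K) = (2−4)² + (1−7)² = 4 + 36 = 40
Sorted ascending: class-H, class-G, class-K, class-A, … — the third-nearest is class-K.

class-K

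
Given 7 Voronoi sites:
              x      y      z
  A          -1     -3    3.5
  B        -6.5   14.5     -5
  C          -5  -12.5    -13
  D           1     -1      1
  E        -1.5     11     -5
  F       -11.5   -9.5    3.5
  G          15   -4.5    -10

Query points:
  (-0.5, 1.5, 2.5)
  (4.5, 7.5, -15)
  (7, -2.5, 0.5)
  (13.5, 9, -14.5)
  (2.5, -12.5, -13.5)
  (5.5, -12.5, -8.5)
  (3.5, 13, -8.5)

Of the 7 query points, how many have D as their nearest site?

(-0.5, 1.5, 2.5) — d² to each: A:21.5, B:261.25, C:456.5, D:10.75, E:147.5, F:243, G:432.5 → nearest is D
(4.5, 7.5, -15) — d² to each: A:482.75, B:270, C:494.25, D:340.5, E:148.25, F:887.25, G:279.25 → nearest is E
(7, -2.5, 0.5) — d² to each: A:73.25, B:501.5, C:426.25, D:38.5, E:284.75, F:400.25, G:178.25 → nearest is D
(13.5, 9, -14.5) — d² to each: A:678.25, B:520.5, C:806.75, D:496.5, E:319.25, F:1291.25, G:204.75 → nearest is G
(2.5, -12.5, -13.5) — d² to each: A:391.5, B:882.25, C:56.5, D:344.75, E:640.5, F:494, G:232.5 → nearest is C
(5.5, -12.5, -8.5) — d² to each: A:276.5, B:885.25, C:130.5, D:242.75, E:613.5, F:442, G:156.5 → nearest is C
(3.5, 13, -8.5) — d² to each: A:420.25, B:114.5, C:742.75, D:292.5, E:41.25, F:875.25, G:440.75 → nearest is E
2 of the 7 points have D as nearest.

2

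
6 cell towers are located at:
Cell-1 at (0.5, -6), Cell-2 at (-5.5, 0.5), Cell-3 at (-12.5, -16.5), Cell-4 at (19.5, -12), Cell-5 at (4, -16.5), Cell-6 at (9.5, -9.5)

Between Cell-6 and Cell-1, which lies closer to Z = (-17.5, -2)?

Compare squared distances:
d²(Z, Cell-6) = (-17.5−9.5)² + (-2−(-9.5))² = 729 + 56.25 = 785.25
d²(Z, Cell-1) = (-17.5−0.5)² + (-2−(-6))² = 324 + 16 = 340
785.25 > 340, so Cell-1 is closer.

Cell-1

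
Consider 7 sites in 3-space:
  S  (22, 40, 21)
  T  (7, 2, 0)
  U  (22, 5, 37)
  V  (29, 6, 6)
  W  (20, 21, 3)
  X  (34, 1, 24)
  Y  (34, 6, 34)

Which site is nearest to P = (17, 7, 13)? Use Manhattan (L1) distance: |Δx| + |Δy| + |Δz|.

V

d(P,S) = |17−22| + |7−40| + |13−21| = 5 + 33 + 8 = 46
d(P,T) = |17−7| + |7−2| + |13−0| = 10 + 5 + 13 = 28
d(P,U) = |17−22| + |7−5| + |13−37| = 5 + 2 + 24 = 31
d(P,V) = |17−29| + |7−6| + |13−6| = 12 + 1 + 7 = 20
d(P,W) = |17−20| + |7−21| + |13−3| = 3 + 14 + 10 = 27
d(P,X) = |17−34| + |7−1| + |13−24| = 17 + 6 + 11 = 34
d(P,Y) = |17−34| + |7−6| + |13−34| = 17 + 1 + 21 = 39
The smallest is to V, so P lies in the Voronoi region of V.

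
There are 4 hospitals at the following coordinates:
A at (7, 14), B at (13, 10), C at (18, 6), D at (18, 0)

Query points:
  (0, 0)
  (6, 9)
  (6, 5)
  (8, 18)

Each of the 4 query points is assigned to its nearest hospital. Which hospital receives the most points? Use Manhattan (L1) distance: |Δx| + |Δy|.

(0, 0) — d to each: A:21, B:23, C:24, D:18 → nearest is D
(6, 9) — d to each: A:6, B:8, C:15, D:21 → nearest is A
(6, 5) — d to each: A:10, B:12, C:13, D:17 → nearest is A
(8, 18) — d to each: A:5, B:13, C:22, D:28 → nearest is A
Tally — A:3, D:1. A captures the most (3).

A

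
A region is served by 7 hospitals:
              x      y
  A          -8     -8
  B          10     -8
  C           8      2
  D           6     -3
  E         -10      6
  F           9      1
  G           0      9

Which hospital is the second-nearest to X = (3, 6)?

Since √ is increasing, it suffices to compare squared distances:
|XA|² = (3−(-8))² + (6−(-8))² = 121 + 196 = 317
|XB|² = (3−10)² + (6−(-8))² = 49 + 196 = 245
|XC|² = (3−8)² + (6−2)² = 25 + 16 = 41
|XD|² = (3−6)² + (6−(-3))² = 9 + 81 = 90
|XE|² = (3−(-10))² + (6−6)² = 169 + 0 = 169
|XF|² = (3−9)² + (6−1)² = 36 + 25 = 61
|XG|² = (3−0)² + (6−9)² = 9 + 9 = 18
Sorted ascending: G, C, F, … — the second-nearest is C.

C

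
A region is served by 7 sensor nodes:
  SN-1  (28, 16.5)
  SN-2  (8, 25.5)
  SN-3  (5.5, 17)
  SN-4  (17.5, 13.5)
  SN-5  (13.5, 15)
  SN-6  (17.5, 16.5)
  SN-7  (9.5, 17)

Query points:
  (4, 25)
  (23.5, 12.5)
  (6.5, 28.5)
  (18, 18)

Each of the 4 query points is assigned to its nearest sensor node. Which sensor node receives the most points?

SN-2

(4, 25) — d² to each: SN-1:648.25, SN-2:16.25, SN-3:66.25, SN-4:314.5, SN-5:190.25, SN-6:254.5, SN-7:94.25 → nearest is SN-2
(23.5, 12.5) — d² to each: SN-1:36.25, SN-2:409.25, SN-3:344.25, SN-4:37, SN-5:106.25, SN-6:52, SN-7:216.25 → nearest is SN-1
(6.5, 28.5) — d² to each: SN-1:606.25, SN-2:11.25, SN-3:133.25, SN-4:346, SN-5:231.25, SN-6:265, SN-7:141.25 → nearest is SN-2
(18, 18) — d² to each: SN-1:102.25, SN-2:156.25, SN-3:157.25, SN-4:20.5, SN-5:29.25, SN-6:2.5, SN-7:73.25 → nearest is SN-6
Tally — SN-1:1, SN-2:2, SN-6:1. SN-2 captures the most (2).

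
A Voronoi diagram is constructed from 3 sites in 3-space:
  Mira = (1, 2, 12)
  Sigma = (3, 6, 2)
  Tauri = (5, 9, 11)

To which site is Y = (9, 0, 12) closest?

Squared Euclidean distances:
d²(Y, Mira) = (9−1)² + (0−2)² + (12−12)² = 64 + 4 + 0 = 68
d²(Y, Sigma) = (9−3)² + (0−6)² + (12−2)² = 36 + 36 + 100 = 172
d²(Y, Tauri) = (9−5)² + (0−9)² + (12−11)² = 16 + 81 + 1 = 98
The smallest is to Mira, so Y lies in the Voronoi region of Mira.

Mira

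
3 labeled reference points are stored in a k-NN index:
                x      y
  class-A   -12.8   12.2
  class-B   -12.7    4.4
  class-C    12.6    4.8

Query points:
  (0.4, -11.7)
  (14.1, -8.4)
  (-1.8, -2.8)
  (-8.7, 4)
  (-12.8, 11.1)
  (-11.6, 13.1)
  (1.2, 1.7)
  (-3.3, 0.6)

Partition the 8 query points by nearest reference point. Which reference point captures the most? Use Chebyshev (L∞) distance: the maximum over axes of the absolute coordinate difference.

class-B

(0.4, -11.7) — d to each: class-A:23.9, class-B:16.1, class-C:16.5 → nearest is class-B
(14.1, -8.4) — d to each: class-A:26.9, class-B:26.8, class-C:13.2 → nearest is class-C
(-1.8, -2.8) — d to each: class-A:15, class-B:10.9, class-C:14.4 → nearest is class-B
(-8.7, 4) — d to each: class-A:8.2, class-B:4, class-C:21.3 → nearest is class-B
(-12.8, 11.1) — d to each: class-A:1.1, class-B:6.7, class-C:25.4 → nearest is class-A
(-11.6, 13.1) — d to each: class-A:1.2, class-B:8.7, class-C:24.2 → nearest is class-A
(1.2, 1.7) — d to each: class-A:14, class-B:13.9, class-C:11.4 → nearest is class-C
(-3.3, 0.6) — d to each: class-A:11.6, class-B:9.4, class-C:15.9 → nearest is class-B
Tally — class-A:2, class-B:4, class-C:2. class-B captures the most (4).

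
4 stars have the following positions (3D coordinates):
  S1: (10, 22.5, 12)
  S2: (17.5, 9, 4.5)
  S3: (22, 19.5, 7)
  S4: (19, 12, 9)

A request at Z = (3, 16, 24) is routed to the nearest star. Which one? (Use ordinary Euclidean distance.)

Squared Euclidean distances:
|ZS1|² = (3−10)² + (16−22.5)² + (24−12)² = 49 + 42.25 + 144 = 235.25
|ZS2|² = (3−17.5)² + (16−9)² + (24−4.5)² = 210.25 + 49 + 380.25 = 639.5
|ZS3|² = (3−22)² + (16−19.5)² + (24−7)² = 361 + 12.25 + 289 = 662.25
|ZS4|² = (3−19)² + (16−12)² + (24−9)² = 256 + 16 + 225 = 497
Minimum is at S1.

S1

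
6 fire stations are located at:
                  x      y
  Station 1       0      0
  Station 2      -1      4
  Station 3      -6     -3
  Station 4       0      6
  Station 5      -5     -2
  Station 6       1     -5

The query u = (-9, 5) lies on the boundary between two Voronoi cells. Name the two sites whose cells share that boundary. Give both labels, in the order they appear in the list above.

Station 2 and Station 5

Squared distances from u to each site:
d²(u, Station 1) = (-9−0)² + (5−0)² = 81 + 25 = 106
d²(u, Station 2) = (-9−(-1))² + (5−4)² = 64 + 1 = 65
d²(u, Station 3) = (-9−(-6))² + (5−(-3))² = 9 + 64 = 73
d²(u, Station 4) = (-9−0)² + (5−6)² = 81 + 1 = 82
d²(u, Station 5) = (-9−(-5))² + (5−(-2))² = 16 + 49 = 65
d²(u, Station 6) = (-9−1)² + (5−(-5))² = 100 + 100 = 200
u is equidistant from Station 2 and Station 5 (both at squared distance 65), and every other site is strictly farther — so u lies on the Station 2–Station 5 Voronoi edge.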